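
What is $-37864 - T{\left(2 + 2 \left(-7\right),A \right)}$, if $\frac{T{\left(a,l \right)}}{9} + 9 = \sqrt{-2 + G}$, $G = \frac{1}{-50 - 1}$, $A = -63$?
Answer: $-37783 - \frac{3 i \sqrt{5253}}{17} \approx -37783.0 - 12.79 i$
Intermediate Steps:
$G = - \frac{1}{51}$ ($G = \frac{1}{-51} = - \frac{1}{51} \approx -0.019608$)
$T{\left(a,l \right)} = -81 + \frac{3 i \sqrt{5253}}{17}$ ($T{\left(a,l \right)} = -81 + 9 \sqrt{-2 - \frac{1}{51}} = -81 + 9 \sqrt{- \frac{103}{51}} = -81 + 9 \frac{i \sqrt{5253}}{51} = -81 + \frac{3 i \sqrt{5253}}{17}$)
$-37864 - T{\left(2 + 2 \left(-7\right),A \right)} = -37864 - \left(-81 + \frac{3 i \sqrt{5253}}{17}\right) = -37864 + \left(81 - \frac{3 i \sqrt{5253}}{17}\right) = -37783 - \frac{3 i \sqrt{5253}}{17}$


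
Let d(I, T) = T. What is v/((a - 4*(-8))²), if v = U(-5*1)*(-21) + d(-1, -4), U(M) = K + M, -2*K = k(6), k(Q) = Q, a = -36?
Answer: 41/4 ≈ 10.250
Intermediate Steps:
K = -3 (K = -½*6 = -3)
U(M) = -3 + M
v = 164 (v = (-3 - 5*1)*(-21) - 4 = (-3 - 5)*(-21) - 4 = -8*(-21) - 4 = 168 - 4 = 164)
v/((a - 4*(-8))²) = 164/((-36 - 4*(-8))²) = 164/((-36 + 32)²) = 164/((-4)²) = 164/16 = 164*(1/16) = 41/4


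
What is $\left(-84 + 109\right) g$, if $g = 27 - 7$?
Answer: $500$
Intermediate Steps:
$g = 20$ ($g = 27 - 7 = 20$)
$\left(-84 + 109\right) g = \left(-84 + 109\right) 20 = 25 \cdot 20 = 500$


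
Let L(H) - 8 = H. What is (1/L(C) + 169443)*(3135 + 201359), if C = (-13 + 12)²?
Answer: 311850896072/9 ≈ 3.4650e+10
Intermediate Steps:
C = 1 (C = (-1)² = 1)
L(H) = 8 + H
(1/L(C) + 169443)*(3135 + 201359) = (1/(8 + 1) + 169443)*(3135 + 201359) = (1/9 + 169443)*204494 = (⅑ + 169443)*204494 = (1524988/9)*204494 = 311850896072/9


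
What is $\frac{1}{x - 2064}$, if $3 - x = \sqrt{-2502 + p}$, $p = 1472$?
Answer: $\frac{i}{\sqrt{1030} - 2061 i} \approx -0.00048508 + 7.5537 \cdot 10^{-6} i$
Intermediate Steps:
$x = 3 - i \sqrt{1030}$ ($x = 3 - \sqrt{-2502 + 1472} = 3 - \sqrt{-1030} = 3 - i \sqrt{1030} \approx 3.0 - 32.094 i$)
$\frac{1}{x - 2064} = \frac{1}{\left(3 - i \sqrt{1030}\right) - 2064} = \frac{1}{-2061 - i \sqrt{1030}}$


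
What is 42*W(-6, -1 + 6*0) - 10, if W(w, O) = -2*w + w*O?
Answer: 746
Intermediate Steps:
W(w, O) = -2*w + O*w
42*W(-6, -1 + 6*0) - 10 = 42*(-6*(-2 + (-1 + 6*0))) - 10 = 42*(-6*(-2 + (-1 + 0))) - 10 = 42*(-6*(-2 - 1)) - 10 = 42*(-6*(-3)) - 10 = 42*18 - 10 = 756 - 10 = 746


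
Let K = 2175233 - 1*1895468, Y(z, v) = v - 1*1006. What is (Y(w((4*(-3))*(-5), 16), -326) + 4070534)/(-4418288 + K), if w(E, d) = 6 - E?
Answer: -4069202/4138523 ≈ -0.98325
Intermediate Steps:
Y(z, v) = -1006 + v (Y(z, v) = v - 1006 = -1006 + v)
K = 279765 (K = 2175233 - 1895468 = 279765)
(Y(w((4*(-3))*(-5), 16), -326) + 4070534)/(-4418288 + K) = ((-1006 - 326) + 4070534)/(-4418288 + 279765) = (-1332 + 4070534)/(-4138523) = 4069202*(-1/4138523) = -4069202/4138523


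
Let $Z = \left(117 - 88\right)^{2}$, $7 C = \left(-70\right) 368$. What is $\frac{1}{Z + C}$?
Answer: $- \frac{1}{2839} \approx -0.00035224$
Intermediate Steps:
$C = -3680$ ($C = \frac{\left(-70\right) 368}{7} = \frac{1}{7} \left(-25760\right) = -3680$)
$Z = 841$ ($Z = \left(117 - 88\right)^{2} = 29^{2} = 841$)
$\frac{1}{Z + C} = \frac{1}{841 - 3680} = \frac{1}{-2839} = - \frac{1}{2839}$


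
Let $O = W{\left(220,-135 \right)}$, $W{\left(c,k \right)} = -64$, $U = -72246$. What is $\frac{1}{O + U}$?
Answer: $- \frac{1}{72310} \approx -1.3829 \cdot 10^{-5}$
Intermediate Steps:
$O = -64$
$\frac{1}{O + U} = \frac{1}{-64 - 72246} = \frac{1}{-72310} = - \frac{1}{72310}$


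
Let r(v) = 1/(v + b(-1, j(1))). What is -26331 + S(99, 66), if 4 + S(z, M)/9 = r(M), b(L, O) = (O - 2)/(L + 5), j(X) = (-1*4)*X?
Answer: -1133775/43 ≈ -26367.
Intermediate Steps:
j(X) = -4*X
b(L, O) = (-2 + O)/(5 + L)
r(v) = 1/(-3/2 + v) (r(v) = 1/(v + (-2 - 4*1)/(5 - 1)) = 1/(v + (-2 - 4)/4) = 1/(v + (¼)*(-6)) = 1/(v - 3/2) = 1/(-3/2 + v))
S(z, M) = -36 + 18/(-3 + 2*M) (S(z, M) = -36 + 9*(2/(-3 + 2*M)) = -36 + 18/(-3 + 2*M))
-26331 + S(99, 66) = -26331 + 18*(7 - 4*66)/(-3 + 2*66) = -26331 + 18*(7 - 264)/(-3 + 132) = -26331 + 18*(-257)/129 = -26331 + 18*(1/129)*(-257) = -26331 - 1542/43 = -1133775/43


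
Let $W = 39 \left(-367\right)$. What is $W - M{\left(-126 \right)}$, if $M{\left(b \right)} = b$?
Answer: $-14187$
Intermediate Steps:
$W = -14313$
$W - M{\left(-126 \right)} = -14313 - -126 = -14313 + 126 = -14187$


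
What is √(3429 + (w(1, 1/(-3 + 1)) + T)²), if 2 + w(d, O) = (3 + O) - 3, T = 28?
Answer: 21*√37/2 ≈ 63.869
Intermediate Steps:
w(d, O) = -2 + O (w(d, O) = -2 + ((3 + O) - 3) = -2 + O)
√(3429 + (w(1, 1/(-3 + 1)) + T)²) = √(3429 + ((-2 + 1/(-3 + 1)) + 28)²) = √(3429 + ((-2 + 1/(-2)) + 28)²) = √(3429 + ((-2 - ½) + 28)²) = √(3429 + (-5/2 + 28)²) = √(3429 + (51/2)²) = √(3429 + 2601/4) = √(16317/4) = 21*√37/2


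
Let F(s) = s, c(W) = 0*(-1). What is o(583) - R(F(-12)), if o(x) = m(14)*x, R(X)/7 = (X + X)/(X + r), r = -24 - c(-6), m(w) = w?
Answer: 24472/3 ≈ 8157.3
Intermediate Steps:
c(W) = 0
r = -24 (r = -24 - 1*0 = -24 + 0 = -24)
R(X) = 14*X/(-24 + X) (R(X) = 7*((X + X)/(X - 24)) = 7*((2*X)/(-24 + X)) = 7*(2*X/(-24 + X)) = 14*X/(-24 + X))
o(x) = 14*x
o(583) - R(F(-12)) = 14*583 - 14*(-12)/(-24 - 12) = 8162 - 14*(-12)/(-36) = 8162 - 14*(-12)*(-1)/36 = 8162 - 1*14/3 = 8162 - 14/3 = 24472/3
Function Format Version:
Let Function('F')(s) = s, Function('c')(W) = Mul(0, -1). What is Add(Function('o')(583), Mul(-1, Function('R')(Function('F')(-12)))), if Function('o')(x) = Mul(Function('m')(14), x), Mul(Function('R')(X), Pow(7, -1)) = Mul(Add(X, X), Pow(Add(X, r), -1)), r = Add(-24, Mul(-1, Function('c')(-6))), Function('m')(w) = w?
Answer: Rational(24472, 3) ≈ 8157.3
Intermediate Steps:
Function('c')(W) = 0
r = -24 (r = Add(-24, Mul(-1, 0)) = Add(-24, 0) = -24)
Function('R')(X) = Mul(14, X, Pow(Add(-24, X), -1)) (Function('R')(X) = Mul(7, Mul(Add(X, X), Pow(Add(X, -24), -1))) = Mul(7, Mul(Mul(2, X), Pow(Add(-24, X), -1))) = Mul(7, Mul(2, X, Pow(Add(-24, X), -1))) = Mul(14, X, Pow(Add(-24, X), -1)))
Function('o')(x) = Mul(14, x)
Add(Function('o')(583), Mul(-1, Function('R')(Function('F')(-12)))) = Add(Mul(14, 583), Mul(-1, Mul(14, -12, Pow(Add(-24, -12), -1)))) = Add(8162, Mul(-1, Mul(14, -12, Pow(-36, -1)))) = Add(8162, Mul(-1, Mul(14, -12, Rational(-1, 36)))) = Add(8162, Mul(-1, Rational(14, 3))) = Add(8162, Rational(-14, 3)) = Rational(24472, 3)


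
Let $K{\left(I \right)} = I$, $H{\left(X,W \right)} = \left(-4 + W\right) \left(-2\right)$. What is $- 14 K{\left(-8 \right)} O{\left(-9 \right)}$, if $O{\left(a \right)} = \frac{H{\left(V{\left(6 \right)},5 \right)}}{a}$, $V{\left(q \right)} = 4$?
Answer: $\frac{224}{9} \approx 24.889$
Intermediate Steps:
$H{\left(X,W \right)} = 8 - 2 W$
$O{\left(a \right)} = - \frac{2}{a}$ ($O{\left(a \right)} = \frac{8 - 10}{a} = - \frac{2}{a}$)
$- 14 K{\left(-8 \right)} O{\left(-9 \right)} = \left(-14\right) \left(-8\right) \left(- \frac{2}{-9}\right) = 112 \left(\left(-2\right) \left(- \frac{1}{9}\right)\right) = 112 \cdot \frac{2}{9} = \frac{224}{9}$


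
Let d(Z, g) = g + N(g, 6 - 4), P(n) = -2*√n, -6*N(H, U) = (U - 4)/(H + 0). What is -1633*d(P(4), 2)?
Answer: -21229/6 ≈ -3538.2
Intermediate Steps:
N(H, U) = -(-4 + U)/(6*H) (N(H, U) = -(U - 4)/(6*(H + 0)) = -(-4 + U)/(6*H))
d(Z, g) = g + 1/(3*g) (d(Z, g) = g + (4 - (6 - 4))/(6*g) = g + (4 - 1*2)/(6*g) = g + (4 - 2)/(6*g) = g + (⅙)*2/g = g + 1/(3*g))
-1633*d(P(4), 2) = -1633*(2 + (⅓)/2) = -1633*(2 + (⅓)*(½)) = -1633*(2 + ⅙) = -1633*13/6 = -21229/6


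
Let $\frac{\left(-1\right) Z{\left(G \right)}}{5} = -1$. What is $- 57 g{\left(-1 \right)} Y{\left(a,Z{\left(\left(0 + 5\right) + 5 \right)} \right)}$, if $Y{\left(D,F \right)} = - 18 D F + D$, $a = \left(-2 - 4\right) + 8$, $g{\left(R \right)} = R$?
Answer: $-10146$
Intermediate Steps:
$Z{\left(G \right)} = 5$ ($Z{\left(G \right)} = \left(-5\right) \left(-1\right) = 5$)
$a = 2$ ($a = -6 + 8 = 2$)
$Y{\left(D,F \right)} = D - 18 D F$ ($Y{\left(D,F \right)} = - 18 D F + D = D - 18 D F$)
$- 57 g{\left(-1 \right)} Y{\left(a,Z{\left(\left(0 + 5\right) + 5 \right)} \right)} = - 57 \left(- 2 \left(1 - 90\right)\right) = - 57 \left(- 2 \left(-89\right)\right) = - 57 \left(\left(-1\right) \left(-178\right)\right) = \left(-57\right) 178 = -10146$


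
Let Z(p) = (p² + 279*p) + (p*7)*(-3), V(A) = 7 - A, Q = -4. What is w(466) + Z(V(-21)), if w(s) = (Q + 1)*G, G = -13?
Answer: 8047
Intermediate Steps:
w(s) = 39 (w(s) = (-4 + 1)*(-13) = -3*(-13) = 39)
Z(p) = p² + 258*p (Z(p) = (p² + 279*p) + (7*p)*(-3) = (p² + 279*p) - 21*p = p² + 258*p)
w(466) + Z(V(-21)) = 39 + (7 - 1*(-21))*(258 + (7 - 1*(-21))) = 39 + (7 + 21)*(258 + (7 + 21)) = 39 + 28*(258 + 28) = 39 + 28*286 = 39 + 8008 = 8047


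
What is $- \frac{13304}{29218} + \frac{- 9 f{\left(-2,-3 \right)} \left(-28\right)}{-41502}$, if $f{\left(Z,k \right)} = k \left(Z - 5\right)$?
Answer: $- \frac{58897022}{101050453} \approx -0.58285$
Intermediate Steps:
$f{\left(Z,k \right)} = k \left(-5 + Z\right)$
$- \frac{13304}{29218} + \frac{- 9 f{\left(-2,-3 \right)} \left(-28\right)}{-41502} = - \frac{13304}{29218} + \frac{- 9 \left(- 3 \left(-5 - 2\right)\right) \left(-28\right)}{-41502} = \left(-13304\right) \frac{1}{29218} + - 9 \left(\left(-3\right) \left(-7\right)\right) \left(-28\right) \left(- \frac{1}{41502}\right) = - \frac{6652}{14609} + \left(-9\right) 21 \left(-28\right) \left(- \frac{1}{41502}\right) = - \frac{6652}{14609} + \left(-189\right) \left(-28\right) \left(- \frac{1}{41502}\right) = - \frac{6652}{14609} + 5292 \left(- \frac{1}{41502}\right) = - \frac{6652}{14609} - \frac{882}{6917} = - \frac{58897022}{101050453}$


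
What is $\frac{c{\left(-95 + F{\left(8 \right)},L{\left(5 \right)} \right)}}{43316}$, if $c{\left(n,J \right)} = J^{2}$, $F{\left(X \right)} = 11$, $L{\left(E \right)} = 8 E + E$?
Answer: $\frac{2025}{43316} \approx 0.046749$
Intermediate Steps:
$L{\left(E \right)} = 9 E$
$\frac{c{\left(-95 + F{\left(8 \right)},L{\left(5 \right)} \right)}}{43316} = \frac{\left(9 \cdot 5\right)^{2}}{43316} = 45^{2} \cdot \frac{1}{43316} = 2025 \cdot \frac{1}{43316} = \frac{2025}{43316}$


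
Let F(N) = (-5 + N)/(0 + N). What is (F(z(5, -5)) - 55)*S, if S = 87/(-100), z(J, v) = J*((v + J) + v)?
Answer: 23403/500 ≈ 46.806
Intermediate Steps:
z(J, v) = J*(J + 2*v) (z(J, v) = J*((J + v) + v) = J*(J + 2*v))
S = -87/100 (S = 87*(-1/100) = -87/100 ≈ -0.87000)
F(N) = (-5 + N)/N
(F(z(5, -5)) - 55)*S = ((-5 + 5*(5 + 2*(-5)))/((5*(5 + 2*(-5)))) - 55)*(-87/100) = ((-5 + 5*(5 - 10))/((5*(5 - 10))) - 55)*(-87/100) = ((-5 + 5*(-5))/((5*(-5))) - 55)*(-87/100) = ((-5 - 25)/(-25) - 55)*(-87/100) = (-1/25*(-30) - 55)*(-87/100) = (6/5 - 55)*(-87/100) = -269/5*(-87/100) = 23403/500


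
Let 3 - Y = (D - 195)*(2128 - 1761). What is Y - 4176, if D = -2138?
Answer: 852038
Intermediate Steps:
Y = 856214 (Y = 3 - (-2138 - 195)*(2128 - 1761) = 3 - (-2333)*367 = 3 - 1*(-856211) = 3 + 856211 = 856214)
Y - 4176 = 856214 - 4176 = 852038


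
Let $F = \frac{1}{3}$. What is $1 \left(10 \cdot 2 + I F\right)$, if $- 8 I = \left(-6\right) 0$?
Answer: $20$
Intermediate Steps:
$I = 0$ ($I = - \frac{\left(-6\right) 0}{8} = \left(- \frac{1}{8}\right) 0 = 0$)
$F = \frac{1}{3} \approx 0.33333$
$1 \left(10 \cdot 2 + I F\right) = 1 \left(10 \cdot 2 + 0 \cdot \frac{1}{3}\right) = 1 \left(20 + 0\right) = 1 \cdot 20 = 20$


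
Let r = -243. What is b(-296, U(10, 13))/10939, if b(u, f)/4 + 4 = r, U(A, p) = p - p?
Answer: -988/10939 ≈ -0.090319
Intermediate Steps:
U(A, p) = 0
b(u, f) = -988 (b(u, f) = -16 + 4*(-243) = -16 - 972 = -988)
b(-296, U(10, 13))/10939 = -988/10939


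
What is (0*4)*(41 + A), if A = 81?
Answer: 0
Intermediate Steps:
(0*4)*(41 + A) = (0*4)*(41 + 81) = 0*122 = 0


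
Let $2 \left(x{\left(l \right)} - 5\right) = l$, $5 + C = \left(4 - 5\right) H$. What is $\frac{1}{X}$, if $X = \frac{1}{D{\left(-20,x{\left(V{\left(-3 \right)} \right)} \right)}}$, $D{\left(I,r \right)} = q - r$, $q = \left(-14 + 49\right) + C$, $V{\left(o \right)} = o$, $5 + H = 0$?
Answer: $\frac{63}{2} \approx 31.5$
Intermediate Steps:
$H = -5$ ($H = -5 + 0 = -5$)
$C = 0$ ($C = -5 + \left(4 - 5\right) \left(-5\right) = -5 - -5 = -5 + 5 = 0$)
$q = 35$ ($q = \left(-14 + 49\right) + 0 = 35 + 0 = 35$)
$x{\left(l \right)} = 5 + \frac{l}{2}$
$D{\left(I,r \right)} = 35 - r$
$X = \frac{2}{63}$ ($X = \frac{1}{35 - \left(5 + \frac{1}{2} \left(-3\right)\right)} = \frac{1}{35 - \left(5 - \frac{3}{2}\right)} = \frac{1}{35 - \frac{7}{2}} = \frac{1}{\frac{63}{2}} = \frac{2}{63} \approx 0.031746$)
$\frac{1}{X} = \frac{1}{\frac{2}{63}} = \frac{63}{2}$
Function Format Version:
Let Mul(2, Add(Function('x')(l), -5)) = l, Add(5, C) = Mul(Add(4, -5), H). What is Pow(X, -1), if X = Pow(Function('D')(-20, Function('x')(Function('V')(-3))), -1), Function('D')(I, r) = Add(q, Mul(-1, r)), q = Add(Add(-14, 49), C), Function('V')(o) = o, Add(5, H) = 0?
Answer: Rational(63, 2) ≈ 31.500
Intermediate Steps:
H = -5 (H = Add(-5, 0) = -5)
C = 0 (C = Add(-5, Mul(Add(4, -5), -5)) = Add(-5, Mul(-1, -5)) = Add(-5, 5) = 0)
q = 35 (q = Add(Add(-14, 49), 0) = Add(35, 0) = 35)
Function('x')(l) = Add(5, Mul(Rational(1, 2), l))
Function('D')(I, r) = Add(35, Mul(-1, r))
X = Rational(2, 63) (X = Pow(Add(35, Mul(-1, Add(5, Mul(Rational(1, 2), -3)))), -1) = Pow(Add(35, Mul(-1, Add(5, Rational(-3, 2)))), -1) = Pow(Add(35, Mul(-1, Rational(7, 2))), -1) = Pow(Add(35, Rational(-7, 2)), -1) = Pow(Rational(63, 2), -1) = Rational(2, 63) ≈ 0.031746)
Pow(X, -1) = Pow(Rational(2, 63), -1) = Rational(63, 2)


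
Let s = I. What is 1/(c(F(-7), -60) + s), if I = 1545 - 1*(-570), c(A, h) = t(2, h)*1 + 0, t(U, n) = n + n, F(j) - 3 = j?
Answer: 1/1995 ≈ 0.00050125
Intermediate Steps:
F(j) = 3 + j
t(U, n) = 2*n
c(A, h) = 2*h (c(A, h) = (2*h)*1 + 0 = 2*h + 0 = 2*h)
I = 2115 (I = 1545 + 570 = 2115)
s = 2115
1/(c(F(-7), -60) + s) = 1/(2*(-60) + 2115) = 1/(-120 + 2115) = 1/1995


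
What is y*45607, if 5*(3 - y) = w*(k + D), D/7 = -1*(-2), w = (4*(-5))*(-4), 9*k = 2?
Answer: -92171747/9 ≈ -1.0241e+7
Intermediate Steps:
k = 2/9 (k = (⅑)*2 = 2/9 ≈ 0.22222)
w = 80 (w = -20*(-4) = 80)
D = 14 (D = 7*(-1*(-2)) = 7*2 = 14)
y = -2021/9 (y = 3 - 16*(2/9 + 14) = 3 - 16*128/9 = 3 - ⅕*10240/9 = 3 - 2048/9 = -2021/9 ≈ -224.56)
y*45607 = -2021/9*45607 = -92171747/9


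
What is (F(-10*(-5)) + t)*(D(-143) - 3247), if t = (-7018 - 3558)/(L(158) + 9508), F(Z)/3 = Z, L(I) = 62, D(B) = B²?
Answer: 4085257108/1595 ≈ 2.5613e+6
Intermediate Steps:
F(Z) = 3*Z
t = -5288/4785 (t = (-7018 - 3558)/(62 + 9508) = -10576/9570 = -10576*1/9570 = -5288/4785 ≈ -1.1051)
(F(-10*(-5)) + t)*(D(-143) - 3247) = (3*(-10*(-5)) - 5288/4785)*((-143)² - 3247) = (3*50 - 5288/4785)*(20449 - 3247) = (150 - 5288/4785)*17202 = (712462/4785)*17202 = 4085257108/1595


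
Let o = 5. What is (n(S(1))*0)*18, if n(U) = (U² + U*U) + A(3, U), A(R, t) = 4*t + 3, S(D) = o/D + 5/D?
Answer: 0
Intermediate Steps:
S(D) = 10/D (S(D) = 5/D + 5/D = 10/D)
A(R, t) = 3 + 4*t
n(U) = 3 + 2*U² + 4*U (n(U) = (U² + U*U) + (3 + 4*U) = (U² + U²) + (3 + 4*U) = 2*U² + (3 + 4*U) = 3 + 2*U² + 4*U)
(n(S(1))*0)*18 = ((3 + 2*(10/1)² + 4*(10/1))*0)*18 = ((3 + 2*(10*1)² + 4*(10*1))*0)*18 = ((3 + 2*10² + 4*10)*0)*18 = ((3 + 2*100 + 40)*0)*18 = ((3 + 200 + 40)*0)*18 = (243*0)*18 = 0*18 = 0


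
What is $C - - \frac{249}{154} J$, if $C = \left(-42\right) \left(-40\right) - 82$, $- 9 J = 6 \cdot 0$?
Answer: $1598$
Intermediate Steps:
$J = 0$ ($J = - \frac{6 \cdot 0}{9} = \left(- \frac{1}{9}\right) 0 = 0$)
$C = 1598$ ($C = 1680 - 82 = 1598$)
$C - - \frac{249}{154} J = 1598 - - \frac{249}{154} \cdot 0 = 1598 - \left(-249\right) \frac{1}{154} \cdot 0 = 1598 - \left(- \frac{249}{154}\right) 0 = 1598 - 0 = 1598 + 0 = 1598$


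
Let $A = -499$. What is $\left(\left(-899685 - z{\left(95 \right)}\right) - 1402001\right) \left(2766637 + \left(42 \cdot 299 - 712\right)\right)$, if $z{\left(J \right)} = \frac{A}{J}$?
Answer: $- \frac{607542178659093}{95} \approx -6.3952 \cdot 10^{12}$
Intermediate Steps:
$z{\left(J \right)} = - \frac{499}{J}$
$\left(\left(-899685 - z{\left(95 \right)}\right) - 1402001\right) \left(2766637 + \left(42 \cdot 299 - 712\right)\right) = \left(\left(-899685 - - \frac{499}{95}\right) - 1402001\right) \left(2766637 + \left(42 \cdot 299 - 712\right)\right) = \left(\left(-899685 - \left(-499\right) \frac{1}{95}\right) - 1402001\right) \left(2766637 + \left(12558 - 712\right)\right) = \left(\left(-899685 - - \frac{499}{95}\right) - 1402001\right) \left(2766637 + 11846\right) = \left(\left(-899685 + \frac{499}{95}\right) - 1402001\right) 2778483 = \left(- \frac{85469576}{95} - 1402001\right) 2778483 = \left(- \frac{218659671}{95}\right) 2778483 = - \frac{607542178659093}{95}$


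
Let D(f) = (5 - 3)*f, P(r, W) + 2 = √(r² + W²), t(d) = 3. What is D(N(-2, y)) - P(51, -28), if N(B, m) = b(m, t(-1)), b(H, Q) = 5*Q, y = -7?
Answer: 32 - √3385 ≈ -26.181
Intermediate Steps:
P(r, W) = -2 + √(W² + r²) (P(r, W) = -2 + √(r² + W²) = -2 + √(W² + r²))
N(B, m) = 15 (N(B, m) = 5*3 = 15)
D(f) = 2*f
D(N(-2, y)) - P(51, -28) = 2*15 - (-2 + √((-28)² + 51²)) = 30 - (-2 + √(784 + 2601)) = 30 - (-2 + √3385) = 30 + (2 - √3385) = 32 - √3385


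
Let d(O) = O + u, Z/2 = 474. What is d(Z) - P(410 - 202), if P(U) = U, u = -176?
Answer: 564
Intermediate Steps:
Z = 948 (Z = 2*474 = 948)
d(O) = -176 + O (d(O) = O - 176 = -176 + O)
d(Z) - P(410 - 202) = (-176 + 948) - (410 - 202) = 772 - 1*208 = 772 - 208 = 564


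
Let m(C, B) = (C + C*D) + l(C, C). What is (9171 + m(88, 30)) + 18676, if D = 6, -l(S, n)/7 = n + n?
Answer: 27231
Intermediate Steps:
l(S, n) = -14*n (l(S, n) = -7*(n + n) = -14*n)
m(C, B) = -7*C (m(C, B) = (C + C*6) - 14*C = (C + 6*C) - 14*C = 7*C - 14*C = -7*C)
(9171 + m(88, 30)) + 18676 = (9171 - 7*88) + 18676 = (9171 - 616) + 18676 = 8555 + 18676 = 27231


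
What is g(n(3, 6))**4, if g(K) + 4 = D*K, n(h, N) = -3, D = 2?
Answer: 10000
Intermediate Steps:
g(K) = -4 + 2*K
g(n(3, 6))**4 = (-4 + 2*(-3))**4 = (-4 - 6)**4 = (-10)**4 = 10000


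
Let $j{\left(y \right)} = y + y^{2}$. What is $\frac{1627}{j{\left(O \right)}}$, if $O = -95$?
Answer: $\frac{1627}{8930} \approx 0.18219$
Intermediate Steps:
$\frac{1627}{j{\left(O \right)}} = \frac{1627}{\left(-95\right) \left(1 - 95\right)} = \frac{1627}{\left(-95\right) \left(-94\right)} = \frac{1627}{8930}$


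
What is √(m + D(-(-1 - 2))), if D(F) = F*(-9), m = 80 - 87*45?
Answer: I*√3862 ≈ 62.145*I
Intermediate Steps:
m = -3835 (m = 80 - 3915 = -3835)
D(F) = -9*F
√(m + D(-(-1 - 2))) = √(-3835 - (-9)*(-1 - 2)) = √(-3835 - (-9)*(-3)) = √(-3835 - 9*3) = √(-3835 - 27) = √(-3862) = I*√3862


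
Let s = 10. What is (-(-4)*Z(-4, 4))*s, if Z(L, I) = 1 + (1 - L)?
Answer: 240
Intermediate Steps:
Z(L, I) = 2 - L
(-(-4)*Z(-4, 4))*s = -(-4)*(2 - 1*(-4))*10 = -(-4)*(2 + 4)*10 = -(-4)*6*10 = -1*(-24)*10 = 24*10 = 240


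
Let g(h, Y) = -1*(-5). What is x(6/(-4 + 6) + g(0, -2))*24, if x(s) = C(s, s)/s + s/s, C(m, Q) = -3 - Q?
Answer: -9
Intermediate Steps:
g(h, Y) = 5
x(s) = 1 + (-3 - s)/s (x(s) = (-3 - s)/s + s/s = (-3 - s)/s + 1 = 1 + (-3 - s)/s)
x(6/(-4 + 6) + g(0, -2))*24 = -3/(6/(-4 + 6) + 5)*24 = -3/(6/2 + 5)*24 = -3/(6*(1/2) + 5)*24 = -3/(3 + 5)*24 = -3/8*24 = -9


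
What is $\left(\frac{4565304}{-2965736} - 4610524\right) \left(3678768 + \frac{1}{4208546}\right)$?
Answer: $- \frac{68026450564419690835031}{4010744338} \approx -1.6961 \cdot 10^{13}$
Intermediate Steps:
$\left(\frac{4565304}{-2965736} - 4610524\right) \left(3678768 + \frac{1}{4208546}\right) = \left(4565304 \left(- \frac{1}{2965736}\right) - 4610524\right) \left(3678768 + \frac{1}{4208546}\right) = \left(- \frac{1467}{953} - 4610524\right) \frac{15482264351329}{4208546} = \left(- \frac{4393830839}{953}\right) \frac{15482264351329}{4208546} = - \frac{68026450564419690835031}{4010744338}$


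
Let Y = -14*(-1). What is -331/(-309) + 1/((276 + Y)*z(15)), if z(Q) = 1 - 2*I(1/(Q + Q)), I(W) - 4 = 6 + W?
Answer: 5489701/5125692 ≈ 1.0710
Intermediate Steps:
Y = 14
I(W) = 10 + W (I(W) = 4 + (6 + W) = 10 + W)
z(Q) = -19 - 1/Q (z(Q) = 1 - 2*(10 + 1/(Q + Q)) = 1 - 2*(10 + 1/(2*Q)) = 1 + (-20 - 1/Q) = -19 - 1/Q)
-331/(-309) + 1/((276 + Y)*z(15)) = -331/(-309) + 1/((276 + 14)*(-19 - 1/15)) = -331*(-1/309) + 1/(290*(-19 - 1*1/15)) = 331/309 + 1/(290*(-19 - 1/15)) = 331/309 + 1/(290*(-286/15)) = 331/309 + (1/290)*(-15/286) = 331/309 - 3/16588 = 5489701/5125692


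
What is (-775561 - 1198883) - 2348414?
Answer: -4322858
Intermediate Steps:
(-775561 - 1198883) - 2348414 = -1974444 - 2348414 = -4322858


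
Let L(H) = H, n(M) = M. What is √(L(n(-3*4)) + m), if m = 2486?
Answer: √2474 ≈ 49.739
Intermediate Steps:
√(L(n(-3*4)) + m) = √(-3*4 + 2486) = √(-12 + 2486) = √2474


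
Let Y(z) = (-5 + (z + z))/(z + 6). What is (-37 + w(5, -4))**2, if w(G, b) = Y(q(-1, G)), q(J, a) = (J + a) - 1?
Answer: 110224/81 ≈ 1360.8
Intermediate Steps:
q(J, a) = -1 + J + a
Y(z) = (-5 + 2*z)/(6 + z)
w(G, b) = (-9 + 2*G)/(4 + G) (w(G, b) = (-5 + 2*(-1 - 1 + G))/(6 + (-1 - 1 + G)) = (-5 + 2*(-2 + G))/(6 + (-2 + G)) = (-5 + (-4 + 2*G))/(4 + G) = (-9 + 2*G)/(4 + G))
(-37 + w(5, -4))**2 = (-37 + (-9 + 2*5)/(4 + 5))**2 = (-37 + (-9 + 10)/9)**2 = (-37 + (1/9)*1)**2 = (-37 + 1/9)**2 = (-332/9)**2 = 110224/81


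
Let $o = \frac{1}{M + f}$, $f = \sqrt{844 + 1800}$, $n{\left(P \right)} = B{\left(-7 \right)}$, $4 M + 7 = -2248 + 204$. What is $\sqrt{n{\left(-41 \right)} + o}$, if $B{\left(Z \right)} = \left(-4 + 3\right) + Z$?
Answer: $\frac{2 \sqrt{-4103 + 16 \sqrt{661}}}{\sqrt{2051 - 8 \sqrt{661}}} \approx 2.8288 i$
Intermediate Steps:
$B{\left(Z \right)} = -1 + Z$
$M = - \frac{2051}{4}$ ($M = - \frac{7}{4} + \frac{-2248 + 204}{4} = - \frac{7}{4} + \frac{1}{4} \left(-2044\right) = - \frac{7}{4} - 511 = - \frac{2051}{4} \approx -512.75$)
$n{\left(P \right)} = -8$ ($n{\left(P \right)} = -1 - 7 = -8$)
$f = 2 \sqrt{661}$ ($f = \sqrt{2644} = 2 \sqrt{661} \approx 51.42$)
$o = \frac{1}{- \frac{2051}{4} + 2 \sqrt{661}} \approx -0.0021676$
$\sqrt{n{\left(-41 \right)} + o} = \sqrt{-8 - \left(\frac{8204}{4164297} + \frac{32 \sqrt{661}}{4164297}\right)} = \sqrt{- \frac{33322580}{4164297} - \frac{32 \sqrt{661}}{4164297}}$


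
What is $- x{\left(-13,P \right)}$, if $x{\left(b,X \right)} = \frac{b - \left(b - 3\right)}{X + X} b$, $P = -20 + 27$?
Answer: $\frac{39}{14} \approx 2.7857$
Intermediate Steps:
$P = 7$
$x{\left(b,X \right)} = \frac{3 b}{2 X}$ ($x{\left(b,X \right)} = \frac{b - \left(-3 + b\right)}{2 X} b = \left(b - \left(-3 + b\right)\right) \frac{1}{2 X} b = 3 \frac{1}{2 X} b = \frac{3}{2 X} b = \frac{3 b}{2 X}$)
$- x{\left(-13,P \right)} = - \frac{3 \left(-13\right)}{2 \cdot 7} = \left(-1\right) \left(- \frac{39}{14}\right) = \frac{39}{14}$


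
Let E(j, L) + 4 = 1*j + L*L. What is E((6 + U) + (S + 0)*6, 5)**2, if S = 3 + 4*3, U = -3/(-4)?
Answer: 221841/16 ≈ 13865.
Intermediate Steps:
U = 3/4 (U = -3*(-1/4) = 3/4 ≈ 0.75000)
S = 15 (S = 3 + 12 = 15)
E(j, L) = -4 + j + L**2 (E(j, L) = -4 + (1*j + L*L) = -4 + (j + L**2) = -4 + j + L**2)
E((6 + U) + (S + 0)*6, 5)**2 = (-4 + ((6 + 3/4) + (15 + 0)*6) + 5**2)**2 = (-4 + (27/4 + 15*6) + 25)**2 = (-4 + (27/4 + 90) + 25)**2 = (-4 + 387/4 + 25)**2 = (471/4)**2 = 221841/16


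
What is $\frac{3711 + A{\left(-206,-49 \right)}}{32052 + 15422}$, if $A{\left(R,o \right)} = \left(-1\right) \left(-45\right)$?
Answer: $\frac{1878}{23737} \approx 0.079117$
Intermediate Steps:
$A{\left(R,o \right)} = 45$
$\frac{3711 + A{\left(-206,-49 \right)}}{32052 + 15422} = \frac{3711 + 45}{32052 + 15422} = \frac{3756}{47474} = 3756 \cdot \frac{1}{47474} = \frac{1878}{23737}$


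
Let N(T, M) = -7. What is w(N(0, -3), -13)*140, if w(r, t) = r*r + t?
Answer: 5040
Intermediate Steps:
w(r, t) = t + r² (w(r, t) = r² + t = t + r²)
w(N(0, -3), -13)*140 = (-13 + (-7)²)*140 = (-13 + 49)*140 = 36*140 = 5040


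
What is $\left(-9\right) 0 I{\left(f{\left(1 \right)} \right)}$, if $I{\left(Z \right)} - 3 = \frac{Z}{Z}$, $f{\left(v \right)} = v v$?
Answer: $0$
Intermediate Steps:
$f{\left(v \right)} = v^{2}$
$I{\left(Z \right)} = 4$ ($I{\left(Z \right)} = 3 + \frac{Z}{Z} = 3 + 1 = 4$)
$\left(-9\right) 0 I{\left(f{\left(1 \right)} \right)} = \left(-9\right) 0 \cdot 4 = 0 \cdot 4 = 0$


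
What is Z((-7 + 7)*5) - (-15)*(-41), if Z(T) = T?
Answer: -615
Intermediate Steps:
Z((-7 + 7)*5) - (-15)*(-41) = (-7 + 7)*5 - (-15)*(-41) = 0*5 - 1*615 = 0 - 615 = -615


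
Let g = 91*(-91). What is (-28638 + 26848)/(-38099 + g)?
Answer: 179/4638 ≈ 0.038594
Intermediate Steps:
g = -8281
(-28638 + 26848)/(-38099 + g) = (-28638 + 26848)/(-38099 - 8281) = -1790/(-46380) = -1790*(-1/46380) = 179/4638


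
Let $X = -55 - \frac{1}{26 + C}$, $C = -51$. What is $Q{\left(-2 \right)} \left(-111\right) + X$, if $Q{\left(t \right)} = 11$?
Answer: $- \frac{31899}{25} \approx -1276.0$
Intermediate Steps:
$X = - \frac{1374}{25}$ ($X = -55 - \frac{1}{26 - 51} = -55 - \frac{1}{-25} = -55 - - \frac{1}{25} = -55 + \frac{1}{25} = - \frac{1374}{25} \approx -54.96$)
$Q{\left(-2 \right)} \left(-111\right) + X = 11 \left(-111\right) - \frac{1374}{25} = -1221 - \frac{1374}{25} = - \frac{31899}{25}$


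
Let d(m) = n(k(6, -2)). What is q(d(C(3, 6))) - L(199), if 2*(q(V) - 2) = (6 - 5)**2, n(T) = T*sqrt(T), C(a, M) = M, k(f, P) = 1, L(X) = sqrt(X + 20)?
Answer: 5/2 - sqrt(219) ≈ -12.299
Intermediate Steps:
L(X) = sqrt(20 + X)
n(T) = T**(3/2)
d(m) = 1 (d(m) = 1**(3/2) = 1)
q(V) = 5/2 (q(V) = 2 + (6 - 5)**2/2 = 2 + (1/2)*1**2 = 2 + (1/2)*1 = 2 + 1/2 = 5/2)
q(d(C(3, 6))) - L(199) = 5/2 - sqrt(20 + 199) = 5/2 - sqrt(219)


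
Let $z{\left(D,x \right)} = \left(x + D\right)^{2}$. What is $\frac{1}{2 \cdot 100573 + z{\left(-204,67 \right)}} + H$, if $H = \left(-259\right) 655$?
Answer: $- \frac{37307480174}{219915} \approx -1.6965 \cdot 10^{5}$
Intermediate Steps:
$H = -169645$
$z{\left(D,x \right)} = \left(D + x\right)^{2}$
$\frac{1}{2 \cdot 100573 + z{\left(-204,67 \right)}} + H = \frac{1}{2 \cdot 100573 + \left(-204 + 67\right)^{2}} - 169645 = \frac{1}{201146 + \left(-137\right)^{2}} - 169645 = \frac{1}{201146 + 18769} - 169645 = \frac{1}{219915} - 169645 = - \frac{37307480174}{219915}$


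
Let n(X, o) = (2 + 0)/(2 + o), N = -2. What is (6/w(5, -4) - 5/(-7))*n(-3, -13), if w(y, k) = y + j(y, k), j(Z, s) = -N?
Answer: -2/7 ≈ -0.28571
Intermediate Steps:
n(X, o) = 2/(2 + o)
j(Z, s) = 2 (j(Z, s) = -1*(-2) = 2)
w(y, k) = 2 + y (w(y, k) = y + 2 = 2 + y)
(6/w(5, -4) - 5/(-7))*n(-3, -13) = (6/(2 + 5) - 5/(-7))*(2/(2 - 13)) = (6/7 - 5*(-⅐))*(2/(-11)) = (6*(⅐) + 5/7)*(2*(-1/11)) = (6/7 + 5/7)*(-2/11) = (11/7)*(-2/11) = -2/7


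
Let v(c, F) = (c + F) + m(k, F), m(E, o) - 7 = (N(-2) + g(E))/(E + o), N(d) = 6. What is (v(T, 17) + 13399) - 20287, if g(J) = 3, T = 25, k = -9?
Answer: -54703/8 ≈ -6837.9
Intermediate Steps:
m(E, o) = 7 + 9/(E + o) (m(E, o) = 7 + (6 + 3)/(E + o) = 7 + 9/(E + o))
v(c, F) = F + c + (-54 + 7*F)/(-9 + F) (v(c, F) = (c + F) + (9 + 7*(-9) + 7*F)/(-9 + F) = (F + c) + (9 - 63 + 7*F)/(-9 + F) = (F + c) + (-54 + 7*F)/(-9 + F) = F + c + (-54 + 7*F)/(-9 + F))
(v(T, 17) + 13399) - 20287 = ((-54 + 7*17 + (-9 + 17)*(17 + 25))/(-9 + 17) + 13399) - 20287 = ((-54 + 119 + 8*42)/8 + 13399) - 20287 = ((-54 + 119 + 336)/8 + 13399) - 20287 = ((⅛)*401 + 13399) - 20287 = (401/8 + 13399) - 20287 = 107593/8 - 20287 = -54703/8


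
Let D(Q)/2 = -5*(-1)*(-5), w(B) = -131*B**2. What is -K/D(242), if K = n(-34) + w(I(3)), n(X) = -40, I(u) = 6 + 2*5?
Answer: -16788/25 ≈ -671.52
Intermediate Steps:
I(u) = 16 (I(u) = 6 + 10 = 16)
K = -33576 (K = -40 - 131*16**2 = -40 - 131*256 = -40 - 33536 = -33576)
D(Q) = -50 (D(Q) = 2*(-5*(-1)*(-5)) = 2*(5*(-5)) = 2*(-25) = -50)
-K/D(242) = -(-33576)/(-50) = -(-33576)*(-1)/50 = -1*16788/25 = -16788/25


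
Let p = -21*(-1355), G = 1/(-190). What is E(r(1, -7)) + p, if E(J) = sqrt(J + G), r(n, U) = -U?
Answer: 28455 + sqrt(252510)/190 ≈ 28458.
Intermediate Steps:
G = -1/190 ≈ -0.0052632
E(J) = sqrt(-1/190 + J) (E(J) = sqrt(J - 1/190) = sqrt(-1/190 + J))
p = 28455
E(r(1, -7)) + p = sqrt(-190 + 36100*(-1*(-7)))/190 + 28455 = sqrt(-190 + 36100*7)/190 + 28455 = sqrt(-190 + 252700)/190 + 28455 = sqrt(252510)/190 + 28455 = 28455 + sqrt(252510)/190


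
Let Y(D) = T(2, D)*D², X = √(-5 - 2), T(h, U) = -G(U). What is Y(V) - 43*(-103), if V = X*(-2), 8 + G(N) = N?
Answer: 4205 - 56*I*√7 ≈ 4205.0 - 148.16*I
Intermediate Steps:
G(N) = -8 + N
T(h, U) = 8 - U (T(h, U) = -(-8 + U) = 8 - U)
X = I*√7 (X = √(-7) = I*√7 ≈ 2.6458*I)
V = -2*I*√7 (V = (I*√7)*(-2) = -2*I*√7 ≈ -5.2915*I)
Y(D) = D²*(8 - D) (Y(D) = (8 - D)*D² = D²*(8 - D))
Y(V) - 43*(-103) = (-2*I*√7)²*(8 - (-2)*I*√7) - 43*(-103) = -28*(8 + 2*I*√7) + 4429 = (-224 - 56*I*√7) + 4429 = 4205 - 56*I*√7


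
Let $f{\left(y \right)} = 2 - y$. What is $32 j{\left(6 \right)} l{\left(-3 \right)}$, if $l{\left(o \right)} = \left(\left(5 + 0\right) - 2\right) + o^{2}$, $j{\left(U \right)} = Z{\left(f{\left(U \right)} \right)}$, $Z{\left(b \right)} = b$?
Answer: $-1536$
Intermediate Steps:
$j{\left(U \right)} = 2 - U$
$l{\left(o \right)} = 3 + o^{2}$ ($l{\left(o \right)} = \left(5 - 2\right) + o^{2} = 3 + o^{2}$)
$32 j{\left(6 \right)} l{\left(-3 \right)} = 32 \left(2 - 6\right) \left(3 + \left(-3\right)^{2}\right) = 32 \left(2 - 6\right) \left(3 + 9\right) = 32 \left(-4\right) 12 = \left(-128\right) 12 = -1536$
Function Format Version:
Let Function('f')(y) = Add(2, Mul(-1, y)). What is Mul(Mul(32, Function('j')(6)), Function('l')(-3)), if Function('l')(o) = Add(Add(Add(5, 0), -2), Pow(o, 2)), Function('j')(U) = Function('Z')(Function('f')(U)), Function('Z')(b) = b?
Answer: -1536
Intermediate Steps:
Function('j')(U) = Add(2, Mul(-1, U))
Function('l')(o) = Add(3, Pow(o, 2)) (Function('l')(o) = Add(Add(5, -2), Pow(o, 2)) = Add(3, Pow(o, 2)))
Mul(Mul(32, Function('j')(6)), Function('l')(-3)) = Mul(Mul(32, Add(2, Mul(-1, 6))), Add(3, Pow(-3, 2))) = Mul(Mul(32, Add(2, -6)), Add(3, 9)) = Mul(Mul(32, -4), 12) = Mul(-128, 12) = -1536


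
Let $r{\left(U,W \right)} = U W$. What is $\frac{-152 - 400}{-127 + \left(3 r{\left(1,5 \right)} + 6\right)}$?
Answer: $\frac{276}{53} \approx 5.2076$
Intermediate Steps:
$\frac{-152 - 400}{-127 + \left(3 r{\left(1,5 \right)} + 6\right)} = \frac{-152 - 400}{-127 + \left(3 \cdot 1 \cdot 5 + 6\right)} = - \frac{552}{-127 + \left(3 \cdot 5 + 6\right)} = - \frac{552}{-127 + \left(15 + 6\right)} = - \frac{552}{-127 + 21} = - \frac{552}{-106} = \left(-552\right) \left(- \frac{1}{106}\right) = \frac{276}{53}$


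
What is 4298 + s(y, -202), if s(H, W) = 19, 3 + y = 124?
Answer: 4317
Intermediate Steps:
y = 121 (y = -3 + 124 = 121)
4298 + s(y, -202) = 4298 + 19 = 4317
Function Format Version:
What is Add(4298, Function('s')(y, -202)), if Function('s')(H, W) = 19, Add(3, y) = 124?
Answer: 4317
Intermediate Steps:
y = 121 (y = Add(-3, 124) = 121)
Add(4298, Function('s')(y, -202)) = Add(4298, 19) = 4317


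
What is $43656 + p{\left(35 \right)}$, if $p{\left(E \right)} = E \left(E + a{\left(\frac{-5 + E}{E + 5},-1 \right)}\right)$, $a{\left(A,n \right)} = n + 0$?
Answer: $44846$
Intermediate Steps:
$a{\left(A,n \right)} = n$
$p{\left(E \right)} = E \left(-1 + E\right)$ ($p{\left(E \right)} = E \left(E - 1\right) = E \left(-1 + E\right)$)
$43656 + p{\left(35 \right)} = 43656 + 35 \left(-1 + 35\right) = 43656 + 35 \cdot 34 = 43656 + 1190 = 44846$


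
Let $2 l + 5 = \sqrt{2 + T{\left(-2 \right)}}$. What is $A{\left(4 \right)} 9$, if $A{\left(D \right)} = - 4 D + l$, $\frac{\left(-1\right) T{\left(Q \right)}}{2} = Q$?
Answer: $- \frac{333}{2} + \frac{9 \sqrt{6}}{2} \approx -155.48$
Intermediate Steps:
$T{\left(Q \right)} = - 2 Q$
$l = - \frac{5}{2} + \frac{\sqrt{6}}{2}$ ($l = - \frac{5}{2} + \frac{\sqrt{2 - -4}}{2} = - \frac{5}{2} + \frac{\sqrt{2 + 4}}{2} = - \frac{5}{2} + \frac{\sqrt{6}}{2} \approx -1.2753$)
$A{\left(D \right)} = - \frac{5}{2} + \frac{\sqrt{6}}{2} - 4 D$ ($A{\left(D \right)} = - 4 D - \left(\frac{5}{2} - \frac{\sqrt{6}}{2}\right) = - \frac{5}{2} + \frac{\sqrt{6}}{2} - 4 D$)
$A{\left(4 \right)} 9 = \left(- \frac{5}{2} + \frac{\sqrt{6}}{2} - 16\right) 9 = \left(- \frac{37}{2} + \frac{\sqrt{6}}{2}\right) 9 = - \frac{333}{2} + \frac{9 \sqrt{6}}{2}$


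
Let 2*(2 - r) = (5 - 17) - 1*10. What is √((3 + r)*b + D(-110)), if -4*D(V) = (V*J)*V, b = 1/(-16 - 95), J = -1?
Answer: √37269249/111 ≈ 54.999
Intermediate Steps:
r = 13 (r = 2 - ((5 - 17) - 1*10)/2 = 2 - (-12 - 10)/2 = 2 - ½*(-22) = 2 + 11 = 13)
b = -1/111 (b = 1/(-111) = -1/111 ≈ -0.0090090)
D(V) = V²/4 (D(V) = -V*(-1)*V/4 = -(-V)*V/4 = -(-1)*V²/4 = V²/4)
√((3 + r)*b + D(-110)) = √((3 + 13)*(-1/111) + (¼)*(-110)²) = √(16*(-1/111) + (¼)*12100) = √(-16/111 + 3025) = √(335759/111) = √37269249/111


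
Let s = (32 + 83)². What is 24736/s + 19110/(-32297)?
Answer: 546168842/427127825 ≈ 1.2787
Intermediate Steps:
s = 13225 (s = 115² = 13225)
24736/s + 19110/(-32297) = 24736/13225 + 19110/(-32297) = 24736*(1/13225) + 19110*(-1/32297) = 24736/13225 - 19110/32297 = 546168842/427127825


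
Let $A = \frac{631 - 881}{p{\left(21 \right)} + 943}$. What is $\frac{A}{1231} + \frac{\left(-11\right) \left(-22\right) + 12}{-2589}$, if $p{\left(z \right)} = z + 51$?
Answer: $- \frac{63602272}{646972977} \approx -0.098307$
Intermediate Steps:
$p{\left(z \right)} = 51 + z$
$A = - \frac{50}{203}$ ($A = \frac{631 - 881}{\left(51 + 21\right) + 943} = - \frac{250}{72 + 943} = - \frac{250}{1015} = \left(-250\right) \frac{1}{1015} = - \frac{50}{203} \approx -0.24631$)
$\frac{A}{1231} + \frac{\left(-11\right) \left(-22\right) + 12}{-2589} = - \frac{50}{203 \cdot 1231} + \frac{\left(-11\right) \left(-22\right) + 12}{-2589} = \left(- \frac{50}{203}\right) \frac{1}{1231} + \left(242 + 12\right) \left(- \frac{1}{2589}\right) = - \frac{50}{249893} + 254 \left(- \frac{1}{2589}\right) = - \frac{50}{249893} - \frac{254}{2589} = - \frac{63602272}{646972977}$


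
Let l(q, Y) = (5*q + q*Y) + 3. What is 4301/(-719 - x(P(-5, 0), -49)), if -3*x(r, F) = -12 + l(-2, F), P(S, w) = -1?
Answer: -12903/2078 ≈ -6.2093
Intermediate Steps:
l(q, Y) = 3 + 5*q + Y*q (l(q, Y) = (5*q + Y*q) + 3 = 3 + 5*q + Y*q)
x(r, F) = 19/3 + 2*F/3 (x(r, F) = -(-12 + (3 + 5*(-2) + F*(-2)))/3 = -(-12 + (3 - 10 - 2*F))/3 = -(-12 + (-7 - 2*F))/3 = -(-19 - 2*F)/3 = 19/3 + 2*F/3)
4301/(-719 - x(P(-5, 0), -49)) = 4301/(-719 - (19/3 + (2/3)*(-49))) = 4301/(-719 - (19/3 - 98/3)) = 4301/(-719 - 1*(-79/3)) = 4301/(-719 + 79/3) = 4301/(-2078/3) = 4301*(-3/2078) = -12903/2078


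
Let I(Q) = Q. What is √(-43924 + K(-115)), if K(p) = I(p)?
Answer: I*√44039 ≈ 209.85*I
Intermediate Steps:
K(p) = p
√(-43924 + K(-115)) = √(-43924 - 115) = √(-44039) = I*√44039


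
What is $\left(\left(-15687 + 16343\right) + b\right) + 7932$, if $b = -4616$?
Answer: $3972$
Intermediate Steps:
$\left(\left(-15687 + 16343\right) + b\right) + 7932 = \left(\left(-15687 + 16343\right) - 4616\right) + 7932 = \left(656 - 4616\right) + 7932 = -3960 + 7932 = 3972$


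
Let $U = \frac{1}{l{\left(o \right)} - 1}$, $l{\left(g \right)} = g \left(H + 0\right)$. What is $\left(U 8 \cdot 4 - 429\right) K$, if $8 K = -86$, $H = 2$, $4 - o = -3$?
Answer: $\frac{238435}{52} \approx 4585.3$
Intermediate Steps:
$o = 7$ ($o = 4 - -3 = 4 + 3 = 7$)
$K = - \frac{43}{4}$ ($K = \frac{1}{8} \left(-86\right) = - \frac{43}{4} \approx -10.75$)
$l{\left(g \right)} = 2 g$ ($l{\left(g \right)} = g \left(2 + 0\right) = g 2 = 2 g$)
$U = \frac{1}{13}$ ($U = \frac{1}{2 \cdot 7 - 1} = \frac{1}{14 - 1} = \frac{1}{13} \approx 0.076923$)
$\left(U 8 \cdot 4 - 429\right) K = \left(\frac{1}{13} \cdot 8 \cdot 4 - 429\right) \left(- \frac{43}{4}\right) = \left(\frac{8}{13} \cdot 4 - 429\right) \left(- \frac{43}{4}\right) = \left(\frac{32}{13} - 429\right) \left(- \frac{43}{4}\right) = \left(- \frac{5545}{13}\right) \left(- \frac{43}{4}\right) = \frac{238435}{52}$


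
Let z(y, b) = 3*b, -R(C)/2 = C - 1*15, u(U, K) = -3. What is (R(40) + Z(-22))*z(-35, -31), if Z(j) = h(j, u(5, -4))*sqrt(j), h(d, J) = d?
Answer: 4650 + 2046*I*sqrt(22) ≈ 4650.0 + 9596.6*I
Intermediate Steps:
R(C) = 30 - 2*C (R(C) = -2*(C - 1*15) = -2*(C - 15) = -2*(-15 + C) = 30 - 2*C)
Z(j) = j**(3/2) (Z(j) = j*sqrt(j) = j**(3/2))
(R(40) + Z(-22))*z(-35, -31) = ((30 - 2*40) + (-22)**(3/2))*(3*(-31)) = ((30 - 80) - 22*I*sqrt(22))*(-93) = (-50 - 22*I*sqrt(22))*(-93) = 4650 + 2046*I*sqrt(22)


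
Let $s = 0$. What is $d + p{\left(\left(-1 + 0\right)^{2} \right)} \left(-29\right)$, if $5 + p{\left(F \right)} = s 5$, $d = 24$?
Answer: $169$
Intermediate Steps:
$p{\left(F \right)} = -5$ ($p{\left(F \right)} = -5 + 0 \cdot 5 = -5 + 0 = -5$)
$d + p{\left(\left(-1 + 0\right)^{2} \right)} \left(-29\right) = 24 - -145 = 24 + 145 = 169$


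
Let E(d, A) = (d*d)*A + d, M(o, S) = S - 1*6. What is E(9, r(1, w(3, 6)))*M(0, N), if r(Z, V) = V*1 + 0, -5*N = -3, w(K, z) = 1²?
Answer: -486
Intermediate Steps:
w(K, z) = 1
N = ⅗ (N = -⅕*(-3) = ⅗ ≈ 0.60000)
M(o, S) = -6 + S (M(o, S) = S - 6 = -6 + S)
r(Z, V) = V (r(Z, V) = V + 0 = V)
E(d, A) = d + A*d² (E(d, A) = d²*A + d = A*d² + d = d + A*d²)
E(9, r(1, w(3, 6)))*M(0, N) = (9*(1 + 1*9))*(-6 + ⅗) = (9*(1 + 9))*(-27/5) = (9*10)*(-27/5) = 90*(-27/5) = -486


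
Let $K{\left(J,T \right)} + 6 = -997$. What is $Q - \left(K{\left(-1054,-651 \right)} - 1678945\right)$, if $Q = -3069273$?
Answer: $-1389325$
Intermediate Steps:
$K{\left(J,T \right)} = -1003$ ($K{\left(J,T \right)} = -6 - 997 = -1003$)
$Q - \left(K{\left(-1054,-651 \right)} - 1678945\right) = -3069273 - \left(-1003 - 1678945\right) = -3069273 - -1679948 = -3069273 + 1679948 = -1389325$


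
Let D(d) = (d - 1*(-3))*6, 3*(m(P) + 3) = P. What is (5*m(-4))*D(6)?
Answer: -1170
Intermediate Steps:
m(P) = -3 + P/3
D(d) = 18 + 6*d (D(d) = (d + 3)*6 = (3 + d)*6 = 18 + 6*d)
(5*m(-4))*D(6) = (5*(-3 + (⅓)*(-4)))*(18 + 6*6) = (5*(-3 - 4/3))*(18 + 36) = (5*(-13/3))*54 = -65/3*54 = -1170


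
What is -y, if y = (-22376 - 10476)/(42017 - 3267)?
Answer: 16426/19375 ≈ 0.84779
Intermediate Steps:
y = -16426/19375 (y = -32852/38750 = -32852*1/38750 = -16426/19375 ≈ -0.84779)
-y = -1*(-16426/19375) = 16426/19375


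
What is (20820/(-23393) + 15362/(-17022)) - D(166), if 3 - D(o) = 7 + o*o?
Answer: 5486779121227/199097823 ≈ 27558.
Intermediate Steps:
D(o) = -4 - o**2 (D(o) = 3 - (7 + o*o) = 3 - (7 + o**2) = 3 + (-7 - o**2) = -4 - o**2)
(20820/(-23393) + 15362/(-17022)) - D(166) = (20820/(-23393) + 15362/(-17022)) - (-4 - 1*166**2) = (20820*(-1/23393) + 15362*(-1/17022)) - (-4 - 1*27556) = (-20820/23393 - 7681/8511) - (-4 - 27556) = -356880653/199097823 - 1*(-27560) = -356880653/199097823 + 27560 = 5486779121227/199097823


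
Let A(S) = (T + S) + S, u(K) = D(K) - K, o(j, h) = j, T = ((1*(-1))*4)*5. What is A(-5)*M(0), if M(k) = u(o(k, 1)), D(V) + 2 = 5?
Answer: -90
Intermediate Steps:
D(V) = 3 (D(V) = -2 + 5 = 3)
T = -20 (T = -1*4*5 = -4*5 = -20)
u(K) = 3 - K
M(k) = 3 - k
A(S) = -20 + 2*S (A(S) = (-20 + S) + S = -20 + 2*S)
A(-5)*M(0) = (-20 + 2*(-5))*(3 - 1*0) = (-20 - 10)*(3 + 0) = -30*3 = -90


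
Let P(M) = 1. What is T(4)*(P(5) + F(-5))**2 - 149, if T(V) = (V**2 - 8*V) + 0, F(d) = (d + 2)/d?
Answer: -4749/25 ≈ -189.96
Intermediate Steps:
F(d) = (2 + d)/d
T(V) = V**2 - 8*V
T(4)*(P(5) + F(-5))**2 - 149 = (4*(-8 + 4))*(1 + (2 - 5)/(-5))**2 - 149 = (4*(-4))*(1 - 1/5*(-3))**2 - 149 = -16*(1 + 3/5)**2 - 149 = -16*(8/5)**2 - 149 = -16*64/25 - 149 = -1024/25 - 149 = -4749/25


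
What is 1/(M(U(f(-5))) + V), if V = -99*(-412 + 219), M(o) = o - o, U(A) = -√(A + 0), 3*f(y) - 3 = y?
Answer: 1/19107 ≈ 5.2337e-5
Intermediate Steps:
f(y) = 1 + y/3
U(A) = -√A
M(o) = 0
V = 19107 (V = -99*(-193) = 19107)
1/(M(U(f(-5))) + V) = 1/(0 + 19107) = 1/19107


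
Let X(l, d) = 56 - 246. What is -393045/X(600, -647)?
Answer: 78609/38 ≈ 2068.7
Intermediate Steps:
X(l, d) = -190
-393045/X(600, -647) = -393045/(-190) = -393045*(-1/190) = 78609/38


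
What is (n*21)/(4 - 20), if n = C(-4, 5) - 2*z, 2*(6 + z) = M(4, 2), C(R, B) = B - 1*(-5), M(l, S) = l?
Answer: -189/8 ≈ -23.625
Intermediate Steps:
C(R, B) = 5 + B (C(R, B) = B + 5 = 5 + B)
z = -4 (z = -6 + (1/2)*4 = -6 + 2 = -4)
n = 18 (n = (5 + 5) - 2*(-4) = 10 + 8 = 18)
(n*21)/(4 - 20) = (18*21)/(4 - 20) = 378/(-16) = 378*(-1/16) = -189/8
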